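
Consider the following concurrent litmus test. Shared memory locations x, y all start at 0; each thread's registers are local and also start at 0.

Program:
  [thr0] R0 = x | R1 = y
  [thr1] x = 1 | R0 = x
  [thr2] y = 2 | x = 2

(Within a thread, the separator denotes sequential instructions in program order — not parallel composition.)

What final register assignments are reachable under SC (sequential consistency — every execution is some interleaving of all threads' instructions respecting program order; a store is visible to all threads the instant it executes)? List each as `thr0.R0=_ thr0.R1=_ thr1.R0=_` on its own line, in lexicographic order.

outcome vector order: (thr0.R0,thr0.R1,thr1.R0)
|SC outcomes| = 10

thr0.R0=0 thr0.R1=0 thr1.R0=1
thr0.R0=0 thr0.R1=0 thr1.R0=2
thr0.R0=0 thr0.R1=2 thr1.R0=1
thr0.R0=0 thr0.R1=2 thr1.R0=2
thr0.R0=1 thr0.R1=0 thr1.R0=1
thr0.R0=1 thr0.R1=0 thr1.R0=2
thr0.R0=1 thr0.R1=2 thr1.R0=1
thr0.R0=1 thr0.R1=2 thr1.R0=2
thr0.R0=2 thr0.R1=2 thr1.R0=1
thr0.R0=2 thr0.R1=2 thr1.R0=2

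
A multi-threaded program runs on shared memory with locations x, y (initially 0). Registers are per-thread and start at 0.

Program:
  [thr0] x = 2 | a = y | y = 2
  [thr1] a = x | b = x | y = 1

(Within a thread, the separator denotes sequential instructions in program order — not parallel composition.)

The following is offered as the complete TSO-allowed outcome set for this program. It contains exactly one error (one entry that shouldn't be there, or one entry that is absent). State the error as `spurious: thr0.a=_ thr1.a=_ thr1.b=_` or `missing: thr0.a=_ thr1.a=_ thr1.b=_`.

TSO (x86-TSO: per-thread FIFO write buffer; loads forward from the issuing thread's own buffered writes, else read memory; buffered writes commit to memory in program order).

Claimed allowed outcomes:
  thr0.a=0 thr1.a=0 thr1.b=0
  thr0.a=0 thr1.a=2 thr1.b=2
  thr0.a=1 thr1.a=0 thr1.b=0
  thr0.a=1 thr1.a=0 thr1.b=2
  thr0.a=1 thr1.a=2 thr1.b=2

outcome vector order: (thr0.a,thr1.a,thr1.b)
TSO: 6 outcomes — {<0 0 0>, <0 0 2>, <0 2 2>, <1 0 0>, <1 0 2>, <1 2 2>}
TSO∖claimed = {<0 0 2>}

missing: thr0.a=0 thr1.a=0 thr1.b=2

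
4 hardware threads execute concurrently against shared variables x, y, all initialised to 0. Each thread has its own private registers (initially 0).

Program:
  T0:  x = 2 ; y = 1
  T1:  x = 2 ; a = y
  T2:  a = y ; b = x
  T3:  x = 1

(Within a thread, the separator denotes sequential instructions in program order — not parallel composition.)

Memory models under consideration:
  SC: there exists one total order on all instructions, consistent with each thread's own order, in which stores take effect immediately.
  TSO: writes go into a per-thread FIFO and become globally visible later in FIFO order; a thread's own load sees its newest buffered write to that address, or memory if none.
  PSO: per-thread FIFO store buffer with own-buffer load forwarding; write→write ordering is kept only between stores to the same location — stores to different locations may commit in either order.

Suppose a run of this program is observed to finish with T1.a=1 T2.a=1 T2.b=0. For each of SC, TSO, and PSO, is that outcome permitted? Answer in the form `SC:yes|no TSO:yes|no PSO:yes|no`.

SC:no TSO:no PSO:yes

outcome vector order: (T1.a,T2.a,T2.b)
SC (10): 000 001 002 011 012 100 101 102 111 112
TSO (10): 000 001 002 011 012 100 101 102 111 112
PSO (12): 000 001 002 010 011 012 100 101 102 110 111 112
target 110 ∈ {PSO}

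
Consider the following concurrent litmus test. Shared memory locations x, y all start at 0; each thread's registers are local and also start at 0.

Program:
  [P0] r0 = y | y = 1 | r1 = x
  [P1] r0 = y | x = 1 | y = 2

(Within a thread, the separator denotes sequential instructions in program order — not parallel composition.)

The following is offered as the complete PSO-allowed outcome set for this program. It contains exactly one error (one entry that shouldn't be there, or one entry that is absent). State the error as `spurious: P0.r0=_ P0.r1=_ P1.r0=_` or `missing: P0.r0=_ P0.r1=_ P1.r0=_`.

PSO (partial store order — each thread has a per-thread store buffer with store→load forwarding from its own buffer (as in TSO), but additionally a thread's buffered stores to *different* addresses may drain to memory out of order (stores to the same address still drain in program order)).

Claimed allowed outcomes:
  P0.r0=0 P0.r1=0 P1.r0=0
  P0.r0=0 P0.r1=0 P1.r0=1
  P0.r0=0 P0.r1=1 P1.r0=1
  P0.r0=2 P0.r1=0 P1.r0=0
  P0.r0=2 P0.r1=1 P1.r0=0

outcome vector order: (P0.r0,P0.r1,P1.r0)
under PSO → 000; 001; 010; 011; 200; 210
PSO∖claimed = {010}

missing: P0.r0=0 P0.r1=1 P1.r0=0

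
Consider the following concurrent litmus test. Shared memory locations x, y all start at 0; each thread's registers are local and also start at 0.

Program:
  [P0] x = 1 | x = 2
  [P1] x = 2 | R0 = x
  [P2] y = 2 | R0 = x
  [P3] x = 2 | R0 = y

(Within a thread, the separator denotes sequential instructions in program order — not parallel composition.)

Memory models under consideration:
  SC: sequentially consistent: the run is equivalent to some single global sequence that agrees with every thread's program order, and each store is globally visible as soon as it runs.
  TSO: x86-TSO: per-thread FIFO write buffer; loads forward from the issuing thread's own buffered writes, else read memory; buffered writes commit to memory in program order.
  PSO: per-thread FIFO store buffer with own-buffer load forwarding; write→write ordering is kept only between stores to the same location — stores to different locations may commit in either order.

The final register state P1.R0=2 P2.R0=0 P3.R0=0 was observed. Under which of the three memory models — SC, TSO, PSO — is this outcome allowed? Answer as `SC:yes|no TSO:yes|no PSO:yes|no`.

outcome vector order: (P1.R0,P2.R0,P3.R0)
SC (10): 102; 110; 112; 120; 122; 202; 210; 212; 220; 222
TSO (12): 100; 102; 110; 112; 120; 122; 200; 202; 210; 212; 220; 222
PSO (12): 100; 102; 110; 112; 120; 122; 200; 202; 210; 212; 220; 222
target 200 ∈ {TSO,PSO}

SC:no TSO:yes PSO:yes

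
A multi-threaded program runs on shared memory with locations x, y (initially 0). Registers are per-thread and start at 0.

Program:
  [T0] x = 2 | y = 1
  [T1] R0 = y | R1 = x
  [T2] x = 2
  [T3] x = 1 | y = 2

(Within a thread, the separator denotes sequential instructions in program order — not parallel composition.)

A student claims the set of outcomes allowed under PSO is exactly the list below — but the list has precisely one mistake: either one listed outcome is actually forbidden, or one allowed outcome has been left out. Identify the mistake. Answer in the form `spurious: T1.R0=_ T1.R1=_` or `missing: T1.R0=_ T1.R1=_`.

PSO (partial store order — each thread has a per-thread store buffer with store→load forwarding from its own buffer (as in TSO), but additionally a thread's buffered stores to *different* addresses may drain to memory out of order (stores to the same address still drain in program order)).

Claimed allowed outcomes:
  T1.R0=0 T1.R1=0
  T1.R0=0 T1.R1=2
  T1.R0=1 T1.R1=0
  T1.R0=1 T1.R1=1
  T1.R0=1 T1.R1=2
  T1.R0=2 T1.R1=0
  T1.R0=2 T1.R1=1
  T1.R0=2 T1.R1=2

missing: T1.R0=0 T1.R1=1

outcome vector order: (T1.R0,T1.R1)
[PSO] allowed = {<0 0>; <0 1>; <0 2>; <1 0>; <1 1>; <1 2>; <2 0>; <2 1>; <2 2>}
PSO∖claimed = {<0 1>}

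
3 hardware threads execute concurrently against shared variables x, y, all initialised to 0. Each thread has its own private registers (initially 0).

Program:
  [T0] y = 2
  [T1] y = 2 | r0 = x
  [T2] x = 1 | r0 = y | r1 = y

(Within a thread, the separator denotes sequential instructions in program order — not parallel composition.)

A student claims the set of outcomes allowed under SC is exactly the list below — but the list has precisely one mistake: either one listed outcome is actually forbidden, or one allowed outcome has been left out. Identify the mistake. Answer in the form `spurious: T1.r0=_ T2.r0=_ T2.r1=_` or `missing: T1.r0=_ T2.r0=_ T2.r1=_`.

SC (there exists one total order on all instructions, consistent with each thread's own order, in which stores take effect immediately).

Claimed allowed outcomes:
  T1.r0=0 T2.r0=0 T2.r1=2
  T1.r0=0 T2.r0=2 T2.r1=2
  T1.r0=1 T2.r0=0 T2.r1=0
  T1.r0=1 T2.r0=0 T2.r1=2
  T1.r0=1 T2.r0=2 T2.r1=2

spurious: T1.r0=0 T2.r0=0 T2.r1=2

outcome vector order: (T1.r0,T2.r0,T2.r1)
[SC] allowed = {0/2/2; 1/0/0; 1/0/2; 1/2/2}
claimed∖SC = {0/0/2}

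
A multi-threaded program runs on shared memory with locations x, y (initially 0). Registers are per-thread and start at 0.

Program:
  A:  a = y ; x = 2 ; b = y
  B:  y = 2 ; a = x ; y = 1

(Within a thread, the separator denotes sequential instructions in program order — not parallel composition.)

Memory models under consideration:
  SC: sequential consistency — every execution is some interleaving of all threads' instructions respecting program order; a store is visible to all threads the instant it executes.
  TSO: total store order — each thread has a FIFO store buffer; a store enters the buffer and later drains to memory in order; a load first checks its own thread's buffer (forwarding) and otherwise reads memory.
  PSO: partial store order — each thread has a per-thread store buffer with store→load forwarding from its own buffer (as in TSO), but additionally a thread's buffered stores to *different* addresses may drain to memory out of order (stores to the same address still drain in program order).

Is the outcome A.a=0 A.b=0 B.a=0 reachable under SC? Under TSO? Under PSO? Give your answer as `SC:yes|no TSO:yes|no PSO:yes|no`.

SC:no TSO:yes PSO:yes

outcome vector order: (A.a,A.b,B.a)
[SC] allowed = {002 010 012 020 022 110 210 212 220 222}
[TSO] allowed = {000 002 010 012 020 022 110 210 212 220 222}
[PSO] allowed = {000 002 010 012 020 022 110 210 212 220 222}
target 000 ∈ {TSO,PSO}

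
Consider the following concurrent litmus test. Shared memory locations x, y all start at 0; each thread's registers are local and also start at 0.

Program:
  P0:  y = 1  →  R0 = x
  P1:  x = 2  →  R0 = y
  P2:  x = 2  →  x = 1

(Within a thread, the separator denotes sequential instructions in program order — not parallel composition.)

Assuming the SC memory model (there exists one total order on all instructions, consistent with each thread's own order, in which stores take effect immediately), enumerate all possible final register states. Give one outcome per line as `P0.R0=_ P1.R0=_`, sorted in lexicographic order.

outcome vector order: (P0.R0,P1.R0)
|SC outcomes| = 5

P0.R0=0 P1.R0=1
P0.R0=1 P1.R0=0
P0.R0=1 P1.R0=1
P0.R0=2 P1.R0=0
P0.R0=2 P1.R0=1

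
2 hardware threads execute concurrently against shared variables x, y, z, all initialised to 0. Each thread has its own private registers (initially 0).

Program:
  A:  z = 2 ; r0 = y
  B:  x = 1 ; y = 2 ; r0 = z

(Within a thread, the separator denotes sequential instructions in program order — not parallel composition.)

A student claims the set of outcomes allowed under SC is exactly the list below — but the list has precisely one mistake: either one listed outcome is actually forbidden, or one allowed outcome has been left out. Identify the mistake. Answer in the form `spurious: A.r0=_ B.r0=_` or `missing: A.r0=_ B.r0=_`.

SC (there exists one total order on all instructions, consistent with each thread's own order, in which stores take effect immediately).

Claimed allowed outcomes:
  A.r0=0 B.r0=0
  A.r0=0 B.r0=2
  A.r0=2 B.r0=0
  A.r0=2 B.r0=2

spurious: A.r0=0 B.r0=0

outcome vector order: (A.r0,B.r0)
[SC] allowed = {(0,2), (2,0), (2,2)}
claimed∖SC = {(0,0)}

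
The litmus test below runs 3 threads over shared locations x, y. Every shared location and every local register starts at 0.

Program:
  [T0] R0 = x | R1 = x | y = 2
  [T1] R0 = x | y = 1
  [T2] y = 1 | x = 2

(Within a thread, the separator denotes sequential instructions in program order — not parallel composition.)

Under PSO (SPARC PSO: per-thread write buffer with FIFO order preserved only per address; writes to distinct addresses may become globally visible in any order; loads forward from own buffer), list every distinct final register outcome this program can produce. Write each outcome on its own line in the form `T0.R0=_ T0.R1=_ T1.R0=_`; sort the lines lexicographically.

outcome vector order: (T0.R0,T0.R1,T1.R0)
|PSO outcomes| = 6

T0.R0=0 T0.R1=0 T1.R0=0
T0.R0=0 T0.R1=0 T1.R0=2
T0.R0=0 T0.R1=2 T1.R0=0
T0.R0=0 T0.R1=2 T1.R0=2
T0.R0=2 T0.R1=2 T1.R0=0
T0.R0=2 T0.R1=2 T1.R0=2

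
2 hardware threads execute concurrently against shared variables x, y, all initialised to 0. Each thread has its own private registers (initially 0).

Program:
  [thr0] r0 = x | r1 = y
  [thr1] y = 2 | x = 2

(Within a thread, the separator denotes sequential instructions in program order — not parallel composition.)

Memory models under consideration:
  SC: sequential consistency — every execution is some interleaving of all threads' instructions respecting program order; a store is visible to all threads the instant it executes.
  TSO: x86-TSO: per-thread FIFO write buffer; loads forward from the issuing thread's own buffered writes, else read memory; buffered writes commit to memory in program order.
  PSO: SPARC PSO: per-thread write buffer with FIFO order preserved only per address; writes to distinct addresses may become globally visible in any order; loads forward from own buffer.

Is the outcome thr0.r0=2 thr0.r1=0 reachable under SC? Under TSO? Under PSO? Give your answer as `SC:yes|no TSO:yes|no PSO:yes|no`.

SC:no TSO:no PSO:yes

outcome vector order: (thr0.r0,thr0.r1)
SC (3): <0 0>, <0 2>, <2 2>
TSO (3): <0 0>, <0 2>, <2 2>
PSO (4): <0 0>, <0 2>, <2 0>, <2 2>
target <2 0> ∈ {PSO}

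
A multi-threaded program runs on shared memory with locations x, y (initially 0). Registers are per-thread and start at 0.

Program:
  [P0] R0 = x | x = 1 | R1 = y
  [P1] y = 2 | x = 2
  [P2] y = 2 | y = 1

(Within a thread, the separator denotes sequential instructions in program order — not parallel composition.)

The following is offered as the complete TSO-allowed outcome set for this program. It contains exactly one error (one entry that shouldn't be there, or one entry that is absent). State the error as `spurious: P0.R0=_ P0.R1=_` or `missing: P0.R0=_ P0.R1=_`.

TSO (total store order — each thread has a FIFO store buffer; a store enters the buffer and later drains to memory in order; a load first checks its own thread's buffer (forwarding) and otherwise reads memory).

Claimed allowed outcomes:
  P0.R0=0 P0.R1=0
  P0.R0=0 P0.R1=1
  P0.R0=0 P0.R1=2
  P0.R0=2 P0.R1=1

missing: P0.R0=2 P0.R1=2

outcome vector order: (P0.R0,P0.R1)
[TSO] allowed = {0/0; 0/1; 0/2; 2/1; 2/2}
TSO∖claimed = {2/2}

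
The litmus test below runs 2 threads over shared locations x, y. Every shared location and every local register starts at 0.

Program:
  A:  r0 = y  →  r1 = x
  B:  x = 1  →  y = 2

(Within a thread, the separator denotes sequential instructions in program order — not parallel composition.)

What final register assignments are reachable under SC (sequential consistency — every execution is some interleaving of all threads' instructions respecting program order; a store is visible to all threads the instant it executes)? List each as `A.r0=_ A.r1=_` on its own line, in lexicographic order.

outcome vector order: (A.r0,A.r1)
|SC outcomes| = 3

A.r0=0 A.r1=0
A.r0=0 A.r1=1
A.r0=2 A.r1=1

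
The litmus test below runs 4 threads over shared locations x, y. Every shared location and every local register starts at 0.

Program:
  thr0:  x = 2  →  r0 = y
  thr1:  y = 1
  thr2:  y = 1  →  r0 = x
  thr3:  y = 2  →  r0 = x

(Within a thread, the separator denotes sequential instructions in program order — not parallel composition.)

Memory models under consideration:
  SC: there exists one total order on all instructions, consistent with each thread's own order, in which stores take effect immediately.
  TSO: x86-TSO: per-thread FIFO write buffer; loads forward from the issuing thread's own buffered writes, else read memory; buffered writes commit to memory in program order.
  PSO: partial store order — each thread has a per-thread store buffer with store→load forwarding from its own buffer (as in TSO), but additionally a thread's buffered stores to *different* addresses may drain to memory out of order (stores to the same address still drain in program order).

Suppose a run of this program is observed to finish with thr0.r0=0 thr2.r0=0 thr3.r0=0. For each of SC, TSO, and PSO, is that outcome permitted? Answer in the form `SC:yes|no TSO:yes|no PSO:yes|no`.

SC:no TSO:yes PSO:yes

outcome vector order: (thr0.r0,thr2.r0,thr3.r0)
SC: 9 outcomes — {022; 100; 102; 120; 122; 200; 202; 220; 222}
TSO: 12 outcomes — {000; 002; 020; 022; 100; 102; 120; 122; 200; 202; 220; 222}
PSO: 12 outcomes — {000; 002; 020; 022; 100; 102; 120; 122; 200; 202; 220; 222}
target 000 ∈ {TSO,PSO}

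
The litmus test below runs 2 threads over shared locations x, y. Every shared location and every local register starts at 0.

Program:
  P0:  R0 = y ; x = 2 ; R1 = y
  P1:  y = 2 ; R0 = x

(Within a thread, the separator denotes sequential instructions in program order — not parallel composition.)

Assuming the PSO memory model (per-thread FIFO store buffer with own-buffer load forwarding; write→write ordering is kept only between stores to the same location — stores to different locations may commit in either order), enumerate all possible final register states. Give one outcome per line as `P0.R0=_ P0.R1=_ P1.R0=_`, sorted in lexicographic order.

P0.R0=0 P0.R1=0 P1.R0=0
P0.R0=0 P0.R1=0 P1.R0=2
P0.R0=0 P0.R1=2 P1.R0=0
P0.R0=0 P0.R1=2 P1.R0=2
P0.R0=2 P0.R1=2 P1.R0=0
P0.R0=2 P0.R1=2 P1.R0=2

outcome vector order: (P0.R0,P0.R1,P1.R0)
|PSO outcomes| = 6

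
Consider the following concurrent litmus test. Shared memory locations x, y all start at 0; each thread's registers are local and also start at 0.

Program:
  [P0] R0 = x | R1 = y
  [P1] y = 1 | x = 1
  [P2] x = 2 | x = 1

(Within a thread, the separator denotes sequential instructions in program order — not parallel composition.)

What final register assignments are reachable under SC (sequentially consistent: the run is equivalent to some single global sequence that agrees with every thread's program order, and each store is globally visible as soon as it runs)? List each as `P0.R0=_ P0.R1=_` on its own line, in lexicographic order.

outcome vector order: (P0.R0,P0.R1)
|SC outcomes| = 6

P0.R0=0 P0.R1=0
P0.R0=0 P0.R1=1
P0.R0=1 P0.R1=0
P0.R0=1 P0.R1=1
P0.R0=2 P0.R1=0
P0.R0=2 P0.R1=1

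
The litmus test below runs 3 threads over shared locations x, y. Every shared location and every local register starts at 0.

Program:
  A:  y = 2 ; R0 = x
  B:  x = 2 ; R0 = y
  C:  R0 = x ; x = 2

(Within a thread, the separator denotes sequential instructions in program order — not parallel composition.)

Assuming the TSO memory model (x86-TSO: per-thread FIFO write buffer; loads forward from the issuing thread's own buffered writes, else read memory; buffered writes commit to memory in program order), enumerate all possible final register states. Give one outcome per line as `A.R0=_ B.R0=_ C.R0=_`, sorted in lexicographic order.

A.R0=0 B.R0=0 C.R0=0
A.R0=0 B.R0=0 C.R0=2
A.R0=0 B.R0=2 C.R0=0
A.R0=0 B.R0=2 C.R0=2
A.R0=2 B.R0=0 C.R0=0
A.R0=2 B.R0=0 C.R0=2
A.R0=2 B.R0=2 C.R0=0
A.R0=2 B.R0=2 C.R0=2

outcome vector order: (A.R0,B.R0,C.R0)
|TSO outcomes| = 8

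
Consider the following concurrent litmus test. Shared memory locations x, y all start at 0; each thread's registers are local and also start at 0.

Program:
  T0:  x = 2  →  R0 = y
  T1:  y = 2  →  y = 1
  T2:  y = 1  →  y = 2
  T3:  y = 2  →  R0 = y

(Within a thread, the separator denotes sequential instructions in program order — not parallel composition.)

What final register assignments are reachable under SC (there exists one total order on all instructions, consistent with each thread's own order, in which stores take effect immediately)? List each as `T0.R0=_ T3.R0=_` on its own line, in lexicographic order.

T0.R0=0 T3.R0=1
T0.R0=0 T3.R0=2
T0.R0=1 T3.R0=1
T0.R0=1 T3.R0=2
T0.R0=2 T3.R0=1
T0.R0=2 T3.R0=2

outcome vector order: (T0.R0,T3.R0)
|SC outcomes| = 6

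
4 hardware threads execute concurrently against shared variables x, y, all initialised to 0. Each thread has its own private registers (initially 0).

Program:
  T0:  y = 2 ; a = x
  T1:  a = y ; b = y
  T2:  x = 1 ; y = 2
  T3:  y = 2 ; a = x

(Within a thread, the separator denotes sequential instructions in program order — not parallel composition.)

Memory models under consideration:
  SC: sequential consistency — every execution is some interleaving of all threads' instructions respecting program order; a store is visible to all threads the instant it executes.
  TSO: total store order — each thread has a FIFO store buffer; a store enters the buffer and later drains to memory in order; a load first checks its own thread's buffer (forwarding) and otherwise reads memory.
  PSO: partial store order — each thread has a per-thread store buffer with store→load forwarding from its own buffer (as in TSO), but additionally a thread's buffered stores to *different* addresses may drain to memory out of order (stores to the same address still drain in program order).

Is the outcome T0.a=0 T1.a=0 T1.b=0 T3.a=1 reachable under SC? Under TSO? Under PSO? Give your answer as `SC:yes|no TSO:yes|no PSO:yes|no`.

SC:yes TSO:yes PSO:yes

outcome vector order: (T0.a,T1.a,T1.b,T3.a)
[SC] allowed = {<0 0 0 0>, <0 0 0 1>, <0 0 2 0>, <0 0 2 1>, <0 2 2 0>, <0 2 2 1>, <1 0 0 0>, <1 0 0 1>, <1 0 2 0>, <1 0 2 1>, <1 2 2 0>, <1 2 2 1>}
[TSO] allowed = {<0 0 0 0>, <0 0 0 1>, <0 0 2 0>, <0 0 2 1>, <0 2 2 0>, <0 2 2 1>, <1 0 0 0>, <1 0 0 1>, <1 0 2 0>, <1 0 2 1>, <1 2 2 0>, <1 2 2 1>}
[PSO] allowed = {<0 0 0 0>, <0 0 0 1>, <0 0 2 0>, <0 0 2 1>, <0 2 2 0>, <0 2 2 1>, <1 0 0 0>, <1 0 0 1>, <1 0 2 0>, <1 0 2 1>, <1 2 2 0>, <1 2 2 1>}
target <0 0 0 1> ∈ {SC,TSO,PSO}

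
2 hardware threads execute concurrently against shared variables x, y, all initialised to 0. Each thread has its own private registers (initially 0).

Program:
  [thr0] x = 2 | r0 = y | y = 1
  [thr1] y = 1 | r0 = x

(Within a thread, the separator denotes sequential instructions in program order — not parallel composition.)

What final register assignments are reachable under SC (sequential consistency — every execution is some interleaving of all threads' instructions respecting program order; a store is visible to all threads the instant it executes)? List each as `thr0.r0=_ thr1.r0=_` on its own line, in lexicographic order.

thr0.r0=0 thr1.r0=2
thr0.r0=1 thr1.r0=0
thr0.r0=1 thr1.r0=2

outcome vector order: (thr0.r0,thr1.r0)
|SC outcomes| = 3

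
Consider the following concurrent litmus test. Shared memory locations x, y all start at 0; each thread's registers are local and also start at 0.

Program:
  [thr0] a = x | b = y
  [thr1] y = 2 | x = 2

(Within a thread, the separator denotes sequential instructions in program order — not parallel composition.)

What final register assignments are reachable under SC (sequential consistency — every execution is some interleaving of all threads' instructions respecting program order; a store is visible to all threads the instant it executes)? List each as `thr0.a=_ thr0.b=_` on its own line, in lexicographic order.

thr0.a=0 thr0.b=0
thr0.a=0 thr0.b=2
thr0.a=2 thr0.b=2

outcome vector order: (thr0.a,thr0.b)
|SC outcomes| = 3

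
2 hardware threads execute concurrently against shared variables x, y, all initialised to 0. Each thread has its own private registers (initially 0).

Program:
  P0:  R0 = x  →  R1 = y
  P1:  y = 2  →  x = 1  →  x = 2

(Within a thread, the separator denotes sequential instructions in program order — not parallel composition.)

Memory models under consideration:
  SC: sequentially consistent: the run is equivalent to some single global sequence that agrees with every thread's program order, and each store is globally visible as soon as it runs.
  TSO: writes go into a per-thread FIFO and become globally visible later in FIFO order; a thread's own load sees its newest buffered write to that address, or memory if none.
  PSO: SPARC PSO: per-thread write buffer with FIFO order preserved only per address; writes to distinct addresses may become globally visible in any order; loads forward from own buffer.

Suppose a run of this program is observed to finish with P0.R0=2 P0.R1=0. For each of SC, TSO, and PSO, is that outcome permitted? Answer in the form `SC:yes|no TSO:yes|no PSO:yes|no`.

outcome vector order: (P0.R0,P0.R1)
under SC → <0 0>, <0 2>, <1 2>, <2 2>
under TSO → <0 0>, <0 2>, <1 2>, <2 2>
under PSO → <0 0>, <0 2>, <1 0>, <1 2>, <2 0>, <2 2>
target <2 0> ∈ {PSO}

SC:no TSO:no PSO:yes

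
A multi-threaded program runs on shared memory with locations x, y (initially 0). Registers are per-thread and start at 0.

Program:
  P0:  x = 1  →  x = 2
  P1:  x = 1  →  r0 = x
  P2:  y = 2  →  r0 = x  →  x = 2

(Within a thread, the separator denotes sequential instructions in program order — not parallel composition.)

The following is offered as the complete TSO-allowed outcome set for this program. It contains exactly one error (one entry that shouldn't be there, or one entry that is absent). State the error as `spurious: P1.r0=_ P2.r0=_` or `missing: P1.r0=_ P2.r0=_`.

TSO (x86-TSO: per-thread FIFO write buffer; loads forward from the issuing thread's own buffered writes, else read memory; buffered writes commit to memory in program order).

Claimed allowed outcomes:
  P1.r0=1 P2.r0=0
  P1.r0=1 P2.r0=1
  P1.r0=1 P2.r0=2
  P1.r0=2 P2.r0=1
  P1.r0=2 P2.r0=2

outcome vector order: (P1.r0,P2.r0)
TSO (6): 10; 11; 12; 20; 21; 22
TSO∖claimed = {20}

missing: P1.r0=2 P2.r0=0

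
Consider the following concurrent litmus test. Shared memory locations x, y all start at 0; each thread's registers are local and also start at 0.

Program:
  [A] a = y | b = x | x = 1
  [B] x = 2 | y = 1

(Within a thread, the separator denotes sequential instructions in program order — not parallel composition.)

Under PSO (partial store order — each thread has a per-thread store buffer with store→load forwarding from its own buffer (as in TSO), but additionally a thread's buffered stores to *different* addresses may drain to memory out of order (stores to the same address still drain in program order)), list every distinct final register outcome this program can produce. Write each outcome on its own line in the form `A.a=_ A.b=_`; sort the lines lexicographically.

A.a=0 A.b=0
A.a=0 A.b=2
A.a=1 A.b=0
A.a=1 A.b=2

outcome vector order: (A.a,A.b)
|PSO outcomes| = 4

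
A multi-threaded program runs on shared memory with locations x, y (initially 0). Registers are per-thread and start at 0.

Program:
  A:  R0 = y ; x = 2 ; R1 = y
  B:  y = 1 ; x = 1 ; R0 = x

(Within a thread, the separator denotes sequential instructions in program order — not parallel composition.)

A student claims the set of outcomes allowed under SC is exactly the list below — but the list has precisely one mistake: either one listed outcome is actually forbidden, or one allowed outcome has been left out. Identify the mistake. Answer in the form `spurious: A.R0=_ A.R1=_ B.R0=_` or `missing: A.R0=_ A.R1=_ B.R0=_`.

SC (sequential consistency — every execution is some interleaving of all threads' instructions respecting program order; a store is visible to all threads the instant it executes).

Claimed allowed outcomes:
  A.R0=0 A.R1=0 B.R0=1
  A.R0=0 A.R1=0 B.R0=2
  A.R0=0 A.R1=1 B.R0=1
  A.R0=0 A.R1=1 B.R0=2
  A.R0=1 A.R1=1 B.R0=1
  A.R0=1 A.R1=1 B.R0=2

spurious: A.R0=0 A.R1=0 B.R0=2

outcome vector order: (A.R0,A.R1,B.R0)
under SC → 0/0/1; 0/1/1; 0/1/2; 1/1/1; 1/1/2
claimed∖SC = {0/0/2}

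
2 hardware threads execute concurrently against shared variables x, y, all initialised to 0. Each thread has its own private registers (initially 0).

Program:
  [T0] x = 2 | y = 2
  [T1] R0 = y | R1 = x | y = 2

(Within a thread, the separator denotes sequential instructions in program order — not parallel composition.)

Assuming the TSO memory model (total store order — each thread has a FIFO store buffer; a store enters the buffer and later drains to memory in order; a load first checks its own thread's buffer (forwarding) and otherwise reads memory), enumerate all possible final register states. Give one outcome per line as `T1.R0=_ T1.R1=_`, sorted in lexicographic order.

outcome vector order: (T1.R0,T1.R1)
|TSO outcomes| = 3

T1.R0=0 T1.R1=0
T1.R0=0 T1.R1=2
T1.R0=2 T1.R1=2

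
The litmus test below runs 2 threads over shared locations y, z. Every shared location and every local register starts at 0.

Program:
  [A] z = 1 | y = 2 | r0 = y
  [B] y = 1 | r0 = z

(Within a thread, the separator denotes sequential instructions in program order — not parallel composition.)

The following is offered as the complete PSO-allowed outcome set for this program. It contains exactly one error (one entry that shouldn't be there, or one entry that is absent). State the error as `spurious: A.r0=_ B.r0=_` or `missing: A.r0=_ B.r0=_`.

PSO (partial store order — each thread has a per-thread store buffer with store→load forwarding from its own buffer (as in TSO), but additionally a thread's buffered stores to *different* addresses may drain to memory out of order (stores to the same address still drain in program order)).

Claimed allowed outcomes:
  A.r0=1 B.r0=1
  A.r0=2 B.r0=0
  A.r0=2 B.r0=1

missing: A.r0=1 B.r0=0

outcome vector order: (A.r0,B.r0)
under PSO → 10, 11, 20, 21
PSO∖claimed = {10}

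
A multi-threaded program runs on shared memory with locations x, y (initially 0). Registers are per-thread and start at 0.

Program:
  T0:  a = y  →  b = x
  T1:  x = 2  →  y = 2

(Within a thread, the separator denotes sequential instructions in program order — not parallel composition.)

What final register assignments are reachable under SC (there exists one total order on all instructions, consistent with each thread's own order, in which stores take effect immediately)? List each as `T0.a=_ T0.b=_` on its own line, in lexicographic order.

outcome vector order: (T0.a,T0.b)
|SC outcomes| = 3

T0.a=0 T0.b=0
T0.a=0 T0.b=2
T0.a=2 T0.b=2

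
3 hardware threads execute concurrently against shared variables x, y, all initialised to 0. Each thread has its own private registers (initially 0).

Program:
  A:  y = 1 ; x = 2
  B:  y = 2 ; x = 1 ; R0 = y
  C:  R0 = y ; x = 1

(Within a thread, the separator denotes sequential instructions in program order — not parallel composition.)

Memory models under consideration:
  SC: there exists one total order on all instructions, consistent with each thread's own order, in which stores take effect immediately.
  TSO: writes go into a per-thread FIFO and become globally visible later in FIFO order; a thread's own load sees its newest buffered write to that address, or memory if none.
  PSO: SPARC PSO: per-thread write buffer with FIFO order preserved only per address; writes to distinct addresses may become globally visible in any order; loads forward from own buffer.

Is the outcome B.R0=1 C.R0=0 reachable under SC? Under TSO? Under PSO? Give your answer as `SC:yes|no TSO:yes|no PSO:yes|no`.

SC:yes TSO:yes PSO:yes

outcome vector order: (B.R0,C.R0)
SC (6): (1,0) (1,1) (1,2) (2,0) (2,1) (2,2)
TSO (6): (1,0) (1,1) (1,2) (2,0) (2,1) (2,2)
PSO (6): (1,0) (1,1) (1,2) (2,0) (2,1) (2,2)
target (1,0) ∈ {SC,TSO,PSO}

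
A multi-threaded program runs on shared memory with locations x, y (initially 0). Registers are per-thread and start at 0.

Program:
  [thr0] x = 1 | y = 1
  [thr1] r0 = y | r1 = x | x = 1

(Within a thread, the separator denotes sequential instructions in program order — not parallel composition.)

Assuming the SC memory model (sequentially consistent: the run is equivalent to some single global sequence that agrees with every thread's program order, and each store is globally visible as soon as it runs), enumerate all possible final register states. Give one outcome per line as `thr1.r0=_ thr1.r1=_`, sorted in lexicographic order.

thr1.r0=0 thr1.r1=0
thr1.r0=0 thr1.r1=1
thr1.r0=1 thr1.r1=1

outcome vector order: (thr1.r0,thr1.r1)
|SC outcomes| = 3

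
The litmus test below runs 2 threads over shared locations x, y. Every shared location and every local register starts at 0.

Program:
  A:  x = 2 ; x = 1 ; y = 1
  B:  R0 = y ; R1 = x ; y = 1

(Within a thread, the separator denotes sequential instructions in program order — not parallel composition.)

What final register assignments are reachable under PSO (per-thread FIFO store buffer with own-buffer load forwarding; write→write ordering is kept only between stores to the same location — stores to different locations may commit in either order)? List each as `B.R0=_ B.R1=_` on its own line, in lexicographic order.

outcome vector order: (B.R0,B.R1)
|PSO outcomes| = 6

B.R0=0 B.R1=0
B.R0=0 B.R1=1
B.R0=0 B.R1=2
B.R0=1 B.R1=0
B.R0=1 B.R1=1
B.R0=1 B.R1=2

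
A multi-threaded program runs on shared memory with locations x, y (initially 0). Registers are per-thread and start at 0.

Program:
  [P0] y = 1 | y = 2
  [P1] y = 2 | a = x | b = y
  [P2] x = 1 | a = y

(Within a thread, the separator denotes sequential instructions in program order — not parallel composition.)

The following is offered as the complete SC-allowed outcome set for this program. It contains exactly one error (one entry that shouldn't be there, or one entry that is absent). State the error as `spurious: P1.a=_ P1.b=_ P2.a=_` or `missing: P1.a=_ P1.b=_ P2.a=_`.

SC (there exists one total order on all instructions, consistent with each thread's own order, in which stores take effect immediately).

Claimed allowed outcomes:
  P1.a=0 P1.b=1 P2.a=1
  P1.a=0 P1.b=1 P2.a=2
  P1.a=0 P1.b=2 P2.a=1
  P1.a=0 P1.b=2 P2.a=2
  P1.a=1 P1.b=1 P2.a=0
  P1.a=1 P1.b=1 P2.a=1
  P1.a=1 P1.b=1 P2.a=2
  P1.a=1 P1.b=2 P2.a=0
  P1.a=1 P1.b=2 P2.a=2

outcome vector order: (P1.a,P1.b,P2.a)
SC (10): 0/1/1, 0/1/2, 0/2/1, 0/2/2, 1/1/0, 1/1/1, 1/1/2, 1/2/0, 1/2/1, 1/2/2
SC∖claimed = {1/2/1}

missing: P1.a=1 P1.b=2 P2.a=1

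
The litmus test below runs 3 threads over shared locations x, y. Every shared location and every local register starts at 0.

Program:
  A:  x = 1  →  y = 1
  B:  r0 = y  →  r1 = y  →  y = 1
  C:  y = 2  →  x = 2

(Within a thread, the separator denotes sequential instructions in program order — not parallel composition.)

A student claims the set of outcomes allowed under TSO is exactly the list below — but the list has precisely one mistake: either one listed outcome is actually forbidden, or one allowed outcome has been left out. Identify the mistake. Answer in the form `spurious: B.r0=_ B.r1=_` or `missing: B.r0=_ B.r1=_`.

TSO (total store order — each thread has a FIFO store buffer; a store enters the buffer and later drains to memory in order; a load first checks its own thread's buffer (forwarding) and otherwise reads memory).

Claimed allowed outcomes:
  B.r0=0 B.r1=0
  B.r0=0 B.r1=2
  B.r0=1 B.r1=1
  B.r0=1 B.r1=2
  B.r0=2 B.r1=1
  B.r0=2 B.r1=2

missing: B.r0=0 B.r1=1

outcome vector order: (B.r0,B.r1)
TSO (7): 0/0 0/1 0/2 1/1 1/2 2/1 2/2
TSO∖claimed = {0/1}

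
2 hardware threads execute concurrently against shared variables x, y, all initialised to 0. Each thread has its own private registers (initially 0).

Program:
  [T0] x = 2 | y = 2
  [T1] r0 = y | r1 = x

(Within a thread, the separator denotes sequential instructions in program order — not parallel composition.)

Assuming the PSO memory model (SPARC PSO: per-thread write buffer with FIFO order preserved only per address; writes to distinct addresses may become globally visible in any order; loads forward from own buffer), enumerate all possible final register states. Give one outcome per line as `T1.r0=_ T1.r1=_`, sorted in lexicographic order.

T1.r0=0 T1.r1=0
T1.r0=0 T1.r1=2
T1.r0=2 T1.r1=0
T1.r0=2 T1.r1=2

outcome vector order: (T1.r0,T1.r1)
|PSO outcomes| = 4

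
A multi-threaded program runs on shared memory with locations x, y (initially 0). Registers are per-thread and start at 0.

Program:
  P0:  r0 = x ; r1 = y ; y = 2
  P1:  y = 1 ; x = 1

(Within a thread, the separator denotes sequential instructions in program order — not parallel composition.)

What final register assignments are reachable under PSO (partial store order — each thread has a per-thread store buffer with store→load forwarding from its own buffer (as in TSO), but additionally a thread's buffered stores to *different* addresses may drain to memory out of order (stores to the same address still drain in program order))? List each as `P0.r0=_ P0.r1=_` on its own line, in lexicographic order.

outcome vector order: (P0.r0,P0.r1)
|PSO outcomes| = 4

P0.r0=0 P0.r1=0
P0.r0=0 P0.r1=1
P0.r0=1 P0.r1=0
P0.r0=1 P0.r1=1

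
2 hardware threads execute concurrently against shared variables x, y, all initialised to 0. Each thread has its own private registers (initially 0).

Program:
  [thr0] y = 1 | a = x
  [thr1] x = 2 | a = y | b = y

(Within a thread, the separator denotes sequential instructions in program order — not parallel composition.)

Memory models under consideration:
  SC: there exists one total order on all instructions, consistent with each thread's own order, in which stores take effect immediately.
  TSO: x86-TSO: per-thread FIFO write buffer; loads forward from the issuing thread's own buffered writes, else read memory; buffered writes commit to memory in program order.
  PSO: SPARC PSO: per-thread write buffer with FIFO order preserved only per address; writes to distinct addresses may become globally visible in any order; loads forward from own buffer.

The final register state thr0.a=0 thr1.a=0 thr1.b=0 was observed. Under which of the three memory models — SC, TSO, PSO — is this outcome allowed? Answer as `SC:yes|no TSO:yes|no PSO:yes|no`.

outcome vector order: (thr0.a,thr1.a,thr1.b)
[SC] allowed = {(0,1,1), (2,0,0), (2,0,1), (2,1,1)}
[TSO] allowed = {(0,0,0), (0,0,1), (0,1,1), (2,0,0), (2,0,1), (2,1,1)}
[PSO] allowed = {(0,0,0), (0,0,1), (0,1,1), (2,0,0), (2,0,1), (2,1,1)}
target (0,0,0) ∈ {TSO,PSO}

SC:no TSO:yes PSO:yes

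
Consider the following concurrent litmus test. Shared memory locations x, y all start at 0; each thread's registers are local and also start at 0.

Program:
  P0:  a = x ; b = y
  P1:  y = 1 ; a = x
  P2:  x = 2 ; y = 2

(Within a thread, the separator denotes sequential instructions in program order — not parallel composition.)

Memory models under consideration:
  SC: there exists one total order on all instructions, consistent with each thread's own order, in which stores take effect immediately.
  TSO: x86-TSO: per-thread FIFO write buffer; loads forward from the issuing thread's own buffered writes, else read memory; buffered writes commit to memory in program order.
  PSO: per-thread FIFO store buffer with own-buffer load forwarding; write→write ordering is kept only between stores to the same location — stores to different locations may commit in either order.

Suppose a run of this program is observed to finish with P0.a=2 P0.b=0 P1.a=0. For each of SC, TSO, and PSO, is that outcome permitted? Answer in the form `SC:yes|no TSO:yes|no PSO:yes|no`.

SC:no TSO:yes PSO:yes

outcome vector order: (P0.a,P0.b,P1.a)
under SC → 0/0/0, 0/0/2, 0/1/0, 0/1/2, 0/2/0, 0/2/2, 2/0/2, 2/1/0, 2/1/2, 2/2/0, 2/2/2
under TSO → 0/0/0, 0/0/2, 0/1/0, 0/1/2, 0/2/0, 0/2/2, 2/0/0, 2/0/2, 2/1/0, 2/1/2, 2/2/0, 2/2/2
under PSO → 0/0/0, 0/0/2, 0/1/0, 0/1/2, 0/2/0, 0/2/2, 2/0/0, 2/0/2, 2/1/0, 2/1/2, 2/2/0, 2/2/2
target 2/0/0 ∈ {TSO,PSO}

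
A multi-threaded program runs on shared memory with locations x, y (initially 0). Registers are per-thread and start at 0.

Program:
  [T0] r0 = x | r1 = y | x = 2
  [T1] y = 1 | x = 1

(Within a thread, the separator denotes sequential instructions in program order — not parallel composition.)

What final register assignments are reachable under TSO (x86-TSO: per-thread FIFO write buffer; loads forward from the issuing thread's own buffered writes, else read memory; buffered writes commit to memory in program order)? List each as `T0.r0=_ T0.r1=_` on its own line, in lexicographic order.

T0.r0=0 T0.r1=0
T0.r0=0 T0.r1=1
T0.r0=1 T0.r1=1

outcome vector order: (T0.r0,T0.r1)
|TSO outcomes| = 3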